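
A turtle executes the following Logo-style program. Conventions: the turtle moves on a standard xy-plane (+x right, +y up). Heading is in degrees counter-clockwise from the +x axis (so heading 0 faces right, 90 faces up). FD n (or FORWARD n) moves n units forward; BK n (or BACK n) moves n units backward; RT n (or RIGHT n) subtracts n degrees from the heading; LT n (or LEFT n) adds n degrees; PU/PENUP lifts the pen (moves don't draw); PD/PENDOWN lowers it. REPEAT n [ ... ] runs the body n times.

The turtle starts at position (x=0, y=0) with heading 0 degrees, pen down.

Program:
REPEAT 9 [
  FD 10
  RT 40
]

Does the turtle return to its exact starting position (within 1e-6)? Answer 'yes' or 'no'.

Executing turtle program step by step:
Start: pos=(0,0), heading=0, pen down
REPEAT 9 [
  -- iteration 1/9 --
  FD 10: (0,0) -> (10,0) [heading=0, draw]
  RT 40: heading 0 -> 320
  -- iteration 2/9 --
  FD 10: (10,0) -> (17.66,-6.428) [heading=320, draw]
  RT 40: heading 320 -> 280
  -- iteration 3/9 --
  FD 10: (17.66,-6.428) -> (19.397,-16.276) [heading=280, draw]
  RT 40: heading 280 -> 240
  -- iteration 4/9 --
  FD 10: (19.397,-16.276) -> (14.397,-24.936) [heading=240, draw]
  RT 40: heading 240 -> 200
  -- iteration 5/9 --
  FD 10: (14.397,-24.936) -> (5,-28.356) [heading=200, draw]
  RT 40: heading 200 -> 160
  -- iteration 6/9 --
  FD 10: (5,-28.356) -> (-4.397,-24.936) [heading=160, draw]
  RT 40: heading 160 -> 120
  -- iteration 7/9 --
  FD 10: (-4.397,-24.936) -> (-9.397,-16.276) [heading=120, draw]
  RT 40: heading 120 -> 80
  -- iteration 8/9 --
  FD 10: (-9.397,-16.276) -> (-7.66,-6.428) [heading=80, draw]
  RT 40: heading 80 -> 40
  -- iteration 9/9 --
  FD 10: (-7.66,-6.428) -> (0,0) [heading=40, draw]
  RT 40: heading 40 -> 0
]
Final: pos=(0,0), heading=0, 9 segment(s) drawn

Start position: (0, 0)
Final position: (0, 0)
Distance = 0; < 1e-6 -> CLOSED

Answer: yes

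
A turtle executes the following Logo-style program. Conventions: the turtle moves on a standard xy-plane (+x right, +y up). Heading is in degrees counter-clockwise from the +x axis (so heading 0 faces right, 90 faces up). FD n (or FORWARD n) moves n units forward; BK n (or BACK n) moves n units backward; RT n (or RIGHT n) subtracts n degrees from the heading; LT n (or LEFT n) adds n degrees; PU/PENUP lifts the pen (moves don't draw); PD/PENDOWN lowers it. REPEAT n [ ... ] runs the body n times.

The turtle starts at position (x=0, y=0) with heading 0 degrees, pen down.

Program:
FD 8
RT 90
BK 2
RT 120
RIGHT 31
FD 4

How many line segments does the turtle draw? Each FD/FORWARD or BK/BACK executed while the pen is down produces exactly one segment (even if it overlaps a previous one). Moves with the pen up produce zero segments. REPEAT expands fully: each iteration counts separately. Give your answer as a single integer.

Executing turtle program step by step:
Start: pos=(0,0), heading=0, pen down
FD 8: (0,0) -> (8,0) [heading=0, draw]
RT 90: heading 0 -> 270
BK 2: (8,0) -> (8,2) [heading=270, draw]
RT 120: heading 270 -> 150
RT 31: heading 150 -> 119
FD 4: (8,2) -> (6.061,5.498) [heading=119, draw]
Final: pos=(6.061,5.498), heading=119, 3 segment(s) drawn
Segments drawn: 3

Answer: 3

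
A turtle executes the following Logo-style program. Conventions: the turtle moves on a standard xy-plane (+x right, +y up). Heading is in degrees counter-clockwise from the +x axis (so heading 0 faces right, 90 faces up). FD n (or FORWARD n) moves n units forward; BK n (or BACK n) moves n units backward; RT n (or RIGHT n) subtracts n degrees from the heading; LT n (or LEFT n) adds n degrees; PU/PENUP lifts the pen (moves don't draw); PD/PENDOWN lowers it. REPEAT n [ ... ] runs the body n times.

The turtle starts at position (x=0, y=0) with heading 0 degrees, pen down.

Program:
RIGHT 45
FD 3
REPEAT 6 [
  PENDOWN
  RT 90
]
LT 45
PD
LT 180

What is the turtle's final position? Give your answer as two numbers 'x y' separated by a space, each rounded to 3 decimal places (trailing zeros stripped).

Answer: 2.121 -2.121

Derivation:
Executing turtle program step by step:
Start: pos=(0,0), heading=0, pen down
RT 45: heading 0 -> 315
FD 3: (0,0) -> (2.121,-2.121) [heading=315, draw]
REPEAT 6 [
  -- iteration 1/6 --
  PD: pen down
  RT 90: heading 315 -> 225
  -- iteration 2/6 --
  PD: pen down
  RT 90: heading 225 -> 135
  -- iteration 3/6 --
  PD: pen down
  RT 90: heading 135 -> 45
  -- iteration 4/6 --
  PD: pen down
  RT 90: heading 45 -> 315
  -- iteration 5/6 --
  PD: pen down
  RT 90: heading 315 -> 225
  -- iteration 6/6 --
  PD: pen down
  RT 90: heading 225 -> 135
]
LT 45: heading 135 -> 180
PD: pen down
LT 180: heading 180 -> 0
Final: pos=(2.121,-2.121), heading=0, 1 segment(s) drawn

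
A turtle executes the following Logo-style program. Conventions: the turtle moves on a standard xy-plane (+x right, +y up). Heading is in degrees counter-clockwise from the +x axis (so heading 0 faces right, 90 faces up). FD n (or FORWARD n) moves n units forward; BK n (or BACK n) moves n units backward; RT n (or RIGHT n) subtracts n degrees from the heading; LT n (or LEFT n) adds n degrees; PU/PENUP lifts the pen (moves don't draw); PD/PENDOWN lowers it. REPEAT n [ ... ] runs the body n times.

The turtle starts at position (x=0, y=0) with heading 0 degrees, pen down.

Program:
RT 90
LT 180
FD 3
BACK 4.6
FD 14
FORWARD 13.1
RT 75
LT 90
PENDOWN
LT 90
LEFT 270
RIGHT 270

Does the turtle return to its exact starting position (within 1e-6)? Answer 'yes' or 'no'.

Executing turtle program step by step:
Start: pos=(0,0), heading=0, pen down
RT 90: heading 0 -> 270
LT 180: heading 270 -> 90
FD 3: (0,0) -> (0,3) [heading=90, draw]
BK 4.6: (0,3) -> (0,-1.6) [heading=90, draw]
FD 14: (0,-1.6) -> (0,12.4) [heading=90, draw]
FD 13.1: (0,12.4) -> (0,25.5) [heading=90, draw]
RT 75: heading 90 -> 15
LT 90: heading 15 -> 105
PD: pen down
LT 90: heading 105 -> 195
LT 270: heading 195 -> 105
RT 270: heading 105 -> 195
Final: pos=(0,25.5), heading=195, 4 segment(s) drawn

Start position: (0, 0)
Final position: (0, 25.5)
Distance = 25.5; >= 1e-6 -> NOT closed

Answer: no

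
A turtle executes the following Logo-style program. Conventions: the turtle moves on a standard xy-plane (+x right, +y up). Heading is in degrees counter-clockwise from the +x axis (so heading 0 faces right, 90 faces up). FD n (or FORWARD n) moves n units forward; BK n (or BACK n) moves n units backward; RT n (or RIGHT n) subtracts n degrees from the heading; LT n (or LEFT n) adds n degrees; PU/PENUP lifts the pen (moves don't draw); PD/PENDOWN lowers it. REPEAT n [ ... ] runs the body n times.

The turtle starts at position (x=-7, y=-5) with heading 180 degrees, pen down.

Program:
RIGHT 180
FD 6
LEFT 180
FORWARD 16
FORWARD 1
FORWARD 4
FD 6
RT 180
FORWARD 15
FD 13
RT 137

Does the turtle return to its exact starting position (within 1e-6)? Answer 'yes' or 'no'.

Executing turtle program step by step:
Start: pos=(-7,-5), heading=180, pen down
RT 180: heading 180 -> 0
FD 6: (-7,-5) -> (-1,-5) [heading=0, draw]
LT 180: heading 0 -> 180
FD 16: (-1,-5) -> (-17,-5) [heading=180, draw]
FD 1: (-17,-5) -> (-18,-5) [heading=180, draw]
FD 4: (-18,-5) -> (-22,-5) [heading=180, draw]
FD 6: (-22,-5) -> (-28,-5) [heading=180, draw]
RT 180: heading 180 -> 0
FD 15: (-28,-5) -> (-13,-5) [heading=0, draw]
FD 13: (-13,-5) -> (0,-5) [heading=0, draw]
RT 137: heading 0 -> 223
Final: pos=(0,-5), heading=223, 7 segment(s) drawn

Start position: (-7, -5)
Final position: (0, -5)
Distance = 7; >= 1e-6 -> NOT closed

Answer: no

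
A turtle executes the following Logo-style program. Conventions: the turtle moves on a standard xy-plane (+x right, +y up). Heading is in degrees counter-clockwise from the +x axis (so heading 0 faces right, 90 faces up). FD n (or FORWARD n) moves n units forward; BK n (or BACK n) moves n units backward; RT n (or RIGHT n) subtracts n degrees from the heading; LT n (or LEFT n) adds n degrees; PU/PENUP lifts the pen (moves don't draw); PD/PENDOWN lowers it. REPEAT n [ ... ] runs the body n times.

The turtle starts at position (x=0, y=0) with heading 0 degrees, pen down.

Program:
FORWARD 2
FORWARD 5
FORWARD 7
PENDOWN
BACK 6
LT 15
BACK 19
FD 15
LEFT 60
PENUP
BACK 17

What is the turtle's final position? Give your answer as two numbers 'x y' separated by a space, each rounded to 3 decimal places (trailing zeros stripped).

Answer: -0.264 -17.456

Derivation:
Executing turtle program step by step:
Start: pos=(0,0), heading=0, pen down
FD 2: (0,0) -> (2,0) [heading=0, draw]
FD 5: (2,0) -> (7,0) [heading=0, draw]
FD 7: (7,0) -> (14,0) [heading=0, draw]
PD: pen down
BK 6: (14,0) -> (8,0) [heading=0, draw]
LT 15: heading 0 -> 15
BK 19: (8,0) -> (-10.353,-4.918) [heading=15, draw]
FD 15: (-10.353,-4.918) -> (4.136,-1.035) [heading=15, draw]
LT 60: heading 15 -> 75
PU: pen up
BK 17: (4.136,-1.035) -> (-0.264,-17.456) [heading=75, move]
Final: pos=(-0.264,-17.456), heading=75, 6 segment(s) drawn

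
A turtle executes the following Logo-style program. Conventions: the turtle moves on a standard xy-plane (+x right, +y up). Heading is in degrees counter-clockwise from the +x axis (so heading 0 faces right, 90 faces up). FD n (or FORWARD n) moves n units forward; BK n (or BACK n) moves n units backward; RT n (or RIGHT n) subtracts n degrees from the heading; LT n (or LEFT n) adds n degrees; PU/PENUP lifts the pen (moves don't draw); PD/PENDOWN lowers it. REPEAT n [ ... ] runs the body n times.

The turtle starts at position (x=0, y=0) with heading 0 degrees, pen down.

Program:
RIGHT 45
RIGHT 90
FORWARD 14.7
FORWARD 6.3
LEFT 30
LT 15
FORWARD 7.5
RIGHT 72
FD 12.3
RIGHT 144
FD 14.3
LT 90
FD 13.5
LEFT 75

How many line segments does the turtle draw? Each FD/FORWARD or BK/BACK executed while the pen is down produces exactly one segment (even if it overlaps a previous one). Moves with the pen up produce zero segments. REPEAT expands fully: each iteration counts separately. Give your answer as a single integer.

Executing turtle program step by step:
Start: pos=(0,0), heading=0, pen down
RT 45: heading 0 -> 315
RT 90: heading 315 -> 225
FD 14.7: (0,0) -> (-10.394,-10.394) [heading=225, draw]
FD 6.3: (-10.394,-10.394) -> (-14.849,-14.849) [heading=225, draw]
LT 30: heading 225 -> 255
LT 15: heading 255 -> 270
FD 7.5: (-14.849,-14.849) -> (-14.849,-22.349) [heading=270, draw]
RT 72: heading 270 -> 198
FD 12.3: (-14.849,-22.349) -> (-26.547,-26.15) [heading=198, draw]
RT 144: heading 198 -> 54
FD 14.3: (-26.547,-26.15) -> (-18.142,-14.581) [heading=54, draw]
LT 90: heading 54 -> 144
FD 13.5: (-18.142,-14.581) -> (-29.064,-6.646) [heading=144, draw]
LT 75: heading 144 -> 219
Final: pos=(-29.064,-6.646), heading=219, 6 segment(s) drawn
Segments drawn: 6

Answer: 6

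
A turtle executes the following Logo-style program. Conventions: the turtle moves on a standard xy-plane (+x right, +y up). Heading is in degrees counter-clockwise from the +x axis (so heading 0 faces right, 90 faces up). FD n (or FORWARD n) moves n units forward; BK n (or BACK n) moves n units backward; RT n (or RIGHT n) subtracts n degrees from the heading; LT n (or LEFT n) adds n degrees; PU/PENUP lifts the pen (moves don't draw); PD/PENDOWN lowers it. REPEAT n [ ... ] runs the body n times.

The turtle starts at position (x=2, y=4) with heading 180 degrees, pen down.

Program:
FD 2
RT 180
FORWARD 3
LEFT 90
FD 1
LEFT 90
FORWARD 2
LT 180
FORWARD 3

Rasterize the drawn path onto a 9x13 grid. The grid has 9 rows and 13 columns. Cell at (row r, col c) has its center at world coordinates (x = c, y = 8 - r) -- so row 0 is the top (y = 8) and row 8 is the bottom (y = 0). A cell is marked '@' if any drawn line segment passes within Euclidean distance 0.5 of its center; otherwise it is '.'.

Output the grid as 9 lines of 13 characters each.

Answer: .............
.............
.............
.@@@@........
@@@@.........
.............
.............
.............
.............

Derivation:
Segment 0: (2,4) -> (0,4)
Segment 1: (0,4) -> (3,4)
Segment 2: (3,4) -> (3,5)
Segment 3: (3,5) -> (1,5)
Segment 4: (1,5) -> (4,5)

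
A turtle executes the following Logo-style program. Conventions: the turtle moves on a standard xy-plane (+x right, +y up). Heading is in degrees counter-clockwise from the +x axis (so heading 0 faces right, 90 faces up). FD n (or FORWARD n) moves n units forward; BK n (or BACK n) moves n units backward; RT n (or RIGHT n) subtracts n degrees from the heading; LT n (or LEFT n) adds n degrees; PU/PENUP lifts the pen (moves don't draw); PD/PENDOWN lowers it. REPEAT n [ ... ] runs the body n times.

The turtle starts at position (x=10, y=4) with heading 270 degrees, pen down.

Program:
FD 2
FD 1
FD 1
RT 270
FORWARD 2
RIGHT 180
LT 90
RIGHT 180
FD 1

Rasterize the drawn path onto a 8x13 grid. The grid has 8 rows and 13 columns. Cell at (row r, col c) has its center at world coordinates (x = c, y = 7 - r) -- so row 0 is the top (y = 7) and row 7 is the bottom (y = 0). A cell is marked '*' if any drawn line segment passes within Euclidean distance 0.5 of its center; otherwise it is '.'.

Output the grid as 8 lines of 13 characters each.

Answer: .............
.............
.............
..........*..
..........*..
..........*..
..........*.*
..........***

Derivation:
Segment 0: (10,4) -> (10,2)
Segment 1: (10,2) -> (10,1)
Segment 2: (10,1) -> (10,0)
Segment 3: (10,0) -> (12,0)
Segment 4: (12,0) -> (12,1)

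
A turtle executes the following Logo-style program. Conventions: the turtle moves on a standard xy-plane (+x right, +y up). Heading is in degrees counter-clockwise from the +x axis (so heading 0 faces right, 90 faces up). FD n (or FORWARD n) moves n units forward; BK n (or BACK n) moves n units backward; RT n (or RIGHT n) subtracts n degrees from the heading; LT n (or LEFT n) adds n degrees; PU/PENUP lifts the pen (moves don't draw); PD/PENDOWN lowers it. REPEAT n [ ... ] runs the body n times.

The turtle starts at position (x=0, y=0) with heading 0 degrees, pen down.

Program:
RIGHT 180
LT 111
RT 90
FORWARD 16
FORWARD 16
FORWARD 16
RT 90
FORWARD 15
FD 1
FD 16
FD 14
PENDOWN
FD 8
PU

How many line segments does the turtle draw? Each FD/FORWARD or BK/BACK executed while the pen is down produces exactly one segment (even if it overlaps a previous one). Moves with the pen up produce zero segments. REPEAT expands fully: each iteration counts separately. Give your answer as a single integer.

Executing turtle program step by step:
Start: pos=(0,0), heading=0, pen down
RT 180: heading 0 -> 180
LT 111: heading 180 -> 291
RT 90: heading 291 -> 201
FD 16: (0,0) -> (-14.937,-5.734) [heading=201, draw]
FD 16: (-14.937,-5.734) -> (-29.875,-11.468) [heading=201, draw]
FD 16: (-29.875,-11.468) -> (-44.812,-17.202) [heading=201, draw]
RT 90: heading 201 -> 111
FD 15: (-44.812,-17.202) -> (-50.187,-3.198) [heading=111, draw]
FD 1: (-50.187,-3.198) -> (-50.546,-2.264) [heading=111, draw]
FD 16: (-50.546,-2.264) -> (-56.28,12.673) [heading=111, draw]
FD 14: (-56.28,12.673) -> (-61.297,25.743) [heading=111, draw]
PD: pen down
FD 8: (-61.297,25.743) -> (-64.164,33.212) [heading=111, draw]
PU: pen up
Final: pos=(-64.164,33.212), heading=111, 8 segment(s) drawn
Segments drawn: 8

Answer: 8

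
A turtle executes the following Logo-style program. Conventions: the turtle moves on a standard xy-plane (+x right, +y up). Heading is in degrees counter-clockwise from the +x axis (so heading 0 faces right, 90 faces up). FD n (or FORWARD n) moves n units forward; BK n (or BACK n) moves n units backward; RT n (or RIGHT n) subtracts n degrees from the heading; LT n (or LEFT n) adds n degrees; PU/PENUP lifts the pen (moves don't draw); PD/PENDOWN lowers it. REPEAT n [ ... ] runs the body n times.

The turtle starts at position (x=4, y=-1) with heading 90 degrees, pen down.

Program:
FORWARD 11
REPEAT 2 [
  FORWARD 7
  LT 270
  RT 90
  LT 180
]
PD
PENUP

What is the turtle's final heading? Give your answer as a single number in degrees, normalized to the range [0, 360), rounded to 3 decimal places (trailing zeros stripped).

Answer: 90

Derivation:
Executing turtle program step by step:
Start: pos=(4,-1), heading=90, pen down
FD 11: (4,-1) -> (4,10) [heading=90, draw]
REPEAT 2 [
  -- iteration 1/2 --
  FD 7: (4,10) -> (4,17) [heading=90, draw]
  LT 270: heading 90 -> 0
  RT 90: heading 0 -> 270
  LT 180: heading 270 -> 90
  -- iteration 2/2 --
  FD 7: (4,17) -> (4,24) [heading=90, draw]
  LT 270: heading 90 -> 0
  RT 90: heading 0 -> 270
  LT 180: heading 270 -> 90
]
PD: pen down
PU: pen up
Final: pos=(4,24), heading=90, 3 segment(s) drawn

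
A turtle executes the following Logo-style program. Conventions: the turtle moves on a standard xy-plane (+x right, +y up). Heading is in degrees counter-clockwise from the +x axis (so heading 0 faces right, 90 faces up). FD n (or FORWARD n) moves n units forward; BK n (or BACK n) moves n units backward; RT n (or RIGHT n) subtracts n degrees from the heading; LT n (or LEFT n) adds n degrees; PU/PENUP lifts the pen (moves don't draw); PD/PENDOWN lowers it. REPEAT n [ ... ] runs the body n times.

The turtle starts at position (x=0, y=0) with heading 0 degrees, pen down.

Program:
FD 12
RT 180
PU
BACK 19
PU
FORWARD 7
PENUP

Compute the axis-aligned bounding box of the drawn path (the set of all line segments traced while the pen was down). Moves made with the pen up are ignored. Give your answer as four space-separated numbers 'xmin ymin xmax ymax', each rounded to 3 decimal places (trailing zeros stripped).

Answer: 0 0 12 0

Derivation:
Executing turtle program step by step:
Start: pos=(0,0), heading=0, pen down
FD 12: (0,0) -> (12,0) [heading=0, draw]
RT 180: heading 0 -> 180
PU: pen up
BK 19: (12,0) -> (31,0) [heading=180, move]
PU: pen up
FD 7: (31,0) -> (24,0) [heading=180, move]
PU: pen up
Final: pos=(24,0), heading=180, 1 segment(s) drawn

Segment endpoints: x in {0, 12}, y in {0}
xmin=0, ymin=0, xmax=12, ymax=0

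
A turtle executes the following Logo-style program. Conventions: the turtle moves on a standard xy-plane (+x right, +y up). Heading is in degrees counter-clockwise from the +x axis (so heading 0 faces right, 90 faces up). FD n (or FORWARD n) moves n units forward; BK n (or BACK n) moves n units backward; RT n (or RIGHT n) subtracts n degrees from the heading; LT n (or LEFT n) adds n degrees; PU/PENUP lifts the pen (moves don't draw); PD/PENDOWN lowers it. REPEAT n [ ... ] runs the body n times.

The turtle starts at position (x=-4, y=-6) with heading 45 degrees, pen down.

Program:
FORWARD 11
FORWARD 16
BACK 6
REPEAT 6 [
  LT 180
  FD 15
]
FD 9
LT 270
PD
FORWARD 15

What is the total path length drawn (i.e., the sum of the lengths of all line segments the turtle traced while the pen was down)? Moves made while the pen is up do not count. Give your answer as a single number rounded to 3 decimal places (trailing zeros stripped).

Answer: 147

Derivation:
Executing turtle program step by step:
Start: pos=(-4,-6), heading=45, pen down
FD 11: (-4,-6) -> (3.778,1.778) [heading=45, draw]
FD 16: (3.778,1.778) -> (15.092,13.092) [heading=45, draw]
BK 6: (15.092,13.092) -> (10.849,8.849) [heading=45, draw]
REPEAT 6 [
  -- iteration 1/6 --
  LT 180: heading 45 -> 225
  FD 15: (10.849,8.849) -> (0.243,-1.757) [heading=225, draw]
  -- iteration 2/6 --
  LT 180: heading 225 -> 45
  FD 15: (0.243,-1.757) -> (10.849,8.849) [heading=45, draw]
  -- iteration 3/6 --
  LT 180: heading 45 -> 225
  FD 15: (10.849,8.849) -> (0.243,-1.757) [heading=225, draw]
  -- iteration 4/6 --
  LT 180: heading 225 -> 45
  FD 15: (0.243,-1.757) -> (10.849,8.849) [heading=45, draw]
  -- iteration 5/6 --
  LT 180: heading 45 -> 225
  FD 15: (10.849,8.849) -> (0.243,-1.757) [heading=225, draw]
  -- iteration 6/6 --
  LT 180: heading 225 -> 45
  FD 15: (0.243,-1.757) -> (10.849,8.849) [heading=45, draw]
]
FD 9: (10.849,8.849) -> (17.213,15.213) [heading=45, draw]
LT 270: heading 45 -> 315
PD: pen down
FD 15: (17.213,15.213) -> (27.82,4.607) [heading=315, draw]
Final: pos=(27.82,4.607), heading=315, 11 segment(s) drawn

Segment lengths:
  seg 1: (-4,-6) -> (3.778,1.778), length = 11
  seg 2: (3.778,1.778) -> (15.092,13.092), length = 16
  seg 3: (15.092,13.092) -> (10.849,8.849), length = 6
  seg 4: (10.849,8.849) -> (0.243,-1.757), length = 15
  seg 5: (0.243,-1.757) -> (10.849,8.849), length = 15
  seg 6: (10.849,8.849) -> (0.243,-1.757), length = 15
  seg 7: (0.243,-1.757) -> (10.849,8.849), length = 15
  seg 8: (10.849,8.849) -> (0.243,-1.757), length = 15
  seg 9: (0.243,-1.757) -> (10.849,8.849), length = 15
  seg 10: (10.849,8.849) -> (17.213,15.213), length = 9
  seg 11: (17.213,15.213) -> (27.82,4.607), length = 15
Total = 147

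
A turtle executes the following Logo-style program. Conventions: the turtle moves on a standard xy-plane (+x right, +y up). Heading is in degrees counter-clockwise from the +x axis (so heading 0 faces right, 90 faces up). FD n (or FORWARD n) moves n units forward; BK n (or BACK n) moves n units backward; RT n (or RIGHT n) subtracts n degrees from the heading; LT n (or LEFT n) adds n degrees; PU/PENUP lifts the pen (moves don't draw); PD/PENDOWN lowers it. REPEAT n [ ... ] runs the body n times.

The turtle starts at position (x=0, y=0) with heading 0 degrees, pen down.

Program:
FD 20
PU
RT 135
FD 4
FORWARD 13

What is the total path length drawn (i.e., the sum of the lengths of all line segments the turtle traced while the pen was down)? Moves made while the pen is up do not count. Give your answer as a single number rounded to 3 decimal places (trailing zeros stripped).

Answer: 20

Derivation:
Executing turtle program step by step:
Start: pos=(0,0), heading=0, pen down
FD 20: (0,0) -> (20,0) [heading=0, draw]
PU: pen up
RT 135: heading 0 -> 225
FD 4: (20,0) -> (17.172,-2.828) [heading=225, move]
FD 13: (17.172,-2.828) -> (7.979,-12.021) [heading=225, move]
Final: pos=(7.979,-12.021), heading=225, 1 segment(s) drawn

Segment lengths:
  seg 1: (0,0) -> (20,0), length = 20
Total = 20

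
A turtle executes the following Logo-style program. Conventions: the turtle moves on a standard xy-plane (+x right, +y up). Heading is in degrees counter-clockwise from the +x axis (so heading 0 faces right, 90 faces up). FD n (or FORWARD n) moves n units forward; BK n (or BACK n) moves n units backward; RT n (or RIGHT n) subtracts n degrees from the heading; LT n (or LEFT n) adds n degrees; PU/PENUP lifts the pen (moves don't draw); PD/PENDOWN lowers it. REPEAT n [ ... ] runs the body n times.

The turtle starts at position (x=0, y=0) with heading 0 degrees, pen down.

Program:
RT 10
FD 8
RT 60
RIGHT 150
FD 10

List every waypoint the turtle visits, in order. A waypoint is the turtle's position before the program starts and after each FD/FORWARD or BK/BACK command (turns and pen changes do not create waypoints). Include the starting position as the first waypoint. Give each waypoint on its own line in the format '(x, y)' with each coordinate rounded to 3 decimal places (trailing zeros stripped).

Answer: (0, 0)
(7.878, -1.389)
(0.218, 5.039)

Derivation:
Executing turtle program step by step:
Start: pos=(0,0), heading=0, pen down
RT 10: heading 0 -> 350
FD 8: (0,0) -> (7.878,-1.389) [heading=350, draw]
RT 60: heading 350 -> 290
RT 150: heading 290 -> 140
FD 10: (7.878,-1.389) -> (0.218,5.039) [heading=140, draw]
Final: pos=(0.218,5.039), heading=140, 2 segment(s) drawn
Waypoints (3 total):
(0, 0)
(7.878, -1.389)
(0.218, 5.039)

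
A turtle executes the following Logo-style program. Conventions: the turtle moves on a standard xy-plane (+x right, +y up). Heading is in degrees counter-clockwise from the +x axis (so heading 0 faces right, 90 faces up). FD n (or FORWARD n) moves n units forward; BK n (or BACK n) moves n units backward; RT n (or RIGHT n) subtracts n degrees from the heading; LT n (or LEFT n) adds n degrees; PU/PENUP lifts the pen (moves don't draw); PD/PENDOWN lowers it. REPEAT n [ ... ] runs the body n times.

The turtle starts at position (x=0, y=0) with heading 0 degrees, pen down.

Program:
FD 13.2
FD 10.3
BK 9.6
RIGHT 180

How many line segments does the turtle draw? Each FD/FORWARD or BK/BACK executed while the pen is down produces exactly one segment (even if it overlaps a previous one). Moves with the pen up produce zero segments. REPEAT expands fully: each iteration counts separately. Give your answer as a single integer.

Executing turtle program step by step:
Start: pos=(0,0), heading=0, pen down
FD 13.2: (0,0) -> (13.2,0) [heading=0, draw]
FD 10.3: (13.2,0) -> (23.5,0) [heading=0, draw]
BK 9.6: (23.5,0) -> (13.9,0) [heading=0, draw]
RT 180: heading 0 -> 180
Final: pos=(13.9,0), heading=180, 3 segment(s) drawn
Segments drawn: 3

Answer: 3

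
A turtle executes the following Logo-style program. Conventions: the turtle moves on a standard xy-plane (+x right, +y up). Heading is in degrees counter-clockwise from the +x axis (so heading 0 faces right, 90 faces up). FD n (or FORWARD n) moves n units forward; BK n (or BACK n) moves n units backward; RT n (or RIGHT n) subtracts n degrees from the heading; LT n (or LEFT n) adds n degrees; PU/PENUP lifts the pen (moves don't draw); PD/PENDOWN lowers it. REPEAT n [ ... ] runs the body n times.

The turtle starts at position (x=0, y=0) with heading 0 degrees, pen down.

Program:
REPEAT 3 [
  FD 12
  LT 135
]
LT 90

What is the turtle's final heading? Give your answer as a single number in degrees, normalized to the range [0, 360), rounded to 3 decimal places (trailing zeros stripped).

Answer: 135

Derivation:
Executing turtle program step by step:
Start: pos=(0,0), heading=0, pen down
REPEAT 3 [
  -- iteration 1/3 --
  FD 12: (0,0) -> (12,0) [heading=0, draw]
  LT 135: heading 0 -> 135
  -- iteration 2/3 --
  FD 12: (12,0) -> (3.515,8.485) [heading=135, draw]
  LT 135: heading 135 -> 270
  -- iteration 3/3 --
  FD 12: (3.515,8.485) -> (3.515,-3.515) [heading=270, draw]
  LT 135: heading 270 -> 45
]
LT 90: heading 45 -> 135
Final: pos=(3.515,-3.515), heading=135, 3 segment(s) drawn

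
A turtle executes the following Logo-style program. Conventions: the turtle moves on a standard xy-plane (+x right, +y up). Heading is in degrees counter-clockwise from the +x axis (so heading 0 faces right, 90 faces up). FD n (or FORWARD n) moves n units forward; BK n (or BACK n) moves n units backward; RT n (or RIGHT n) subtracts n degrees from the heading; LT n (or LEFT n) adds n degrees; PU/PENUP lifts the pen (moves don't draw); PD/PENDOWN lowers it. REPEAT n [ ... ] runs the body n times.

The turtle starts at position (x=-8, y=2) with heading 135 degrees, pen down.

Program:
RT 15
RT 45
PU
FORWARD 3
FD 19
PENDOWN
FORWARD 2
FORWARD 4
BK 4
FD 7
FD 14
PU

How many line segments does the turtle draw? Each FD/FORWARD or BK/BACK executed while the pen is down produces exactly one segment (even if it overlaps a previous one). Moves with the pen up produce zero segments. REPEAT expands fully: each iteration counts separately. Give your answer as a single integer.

Executing turtle program step by step:
Start: pos=(-8,2), heading=135, pen down
RT 15: heading 135 -> 120
RT 45: heading 120 -> 75
PU: pen up
FD 3: (-8,2) -> (-7.224,4.898) [heading=75, move]
FD 19: (-7.224,4.898) -> (-2.306,23.25) [heading=75, move]
PD: pen down
FD 2: (-2.306,23.25) -> (-1.788,25.182) [heading=75, draw]
FD 4: (-1.788,25.182) -> (-0.753,29.046) [heading=75, draw]
BK 4: (-0.753,29.046) -> (-1.788,25.182) [heading=75, draw]
FD 7: (-1.788,25.182) -> (0.023,31.944) [heading=75, draw]
FD 14: (0.023,31.944) -> (3.647,45.467) [heading=75, draw]
PU: pen up
Final: pos=(3.647,45.467), heading=75, 5 segment(s) drawn
Segments drawn: 5

Answer: 5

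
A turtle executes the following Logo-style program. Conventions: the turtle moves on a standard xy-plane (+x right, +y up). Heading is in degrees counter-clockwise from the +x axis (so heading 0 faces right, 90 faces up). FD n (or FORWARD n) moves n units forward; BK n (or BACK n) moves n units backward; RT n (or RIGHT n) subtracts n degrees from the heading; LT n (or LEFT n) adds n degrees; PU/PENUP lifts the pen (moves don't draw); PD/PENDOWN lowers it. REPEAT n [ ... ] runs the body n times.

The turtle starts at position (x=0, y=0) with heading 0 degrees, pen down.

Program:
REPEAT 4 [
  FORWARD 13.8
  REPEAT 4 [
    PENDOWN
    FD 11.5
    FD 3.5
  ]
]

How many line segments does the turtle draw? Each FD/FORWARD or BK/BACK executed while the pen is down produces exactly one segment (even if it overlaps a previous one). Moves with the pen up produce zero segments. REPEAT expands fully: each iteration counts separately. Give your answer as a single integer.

Executing turtle program step by step:
Start: pos=(0,0), heading=0, pen down
REPEAT 4 [
  -- iteration 1/4 --
  FD 13.8: (0,0) -> (13.8,0) [heading=0, draw]
  REPEAT 4 [
    -- iteration 1/4 --
    PD: pen down
    FD 11.5: (13.8,0) -> (25.3,0) [heading=0, draw]
    FD 3.5: (25.3,0) -> (28.8,0) [heading=0, draw]
    -- iteration 2/4 --
    PD: pen down
    FD 11.5: (28.8,0) -> (40.3,0) [heading=0, draw]
    FD 3.5: (40.3,0) -> (43.8,0) [heading=0, draw]
    -- iteration 3/4 --
    PD: pen down
    FD 11.5: (43.8,0) -> (55.3,0) [heading=0, draw]
    FD 3.5: (55.3,0) -> (58.8,0) [heading=0, draw]
    -- iteration 4/4 --
    PD: pen down
    FD 11.5: (58.8,0) -> (70.3,0) [heading=0, draw]
    FD 3.5: (70.3,0) -> (73.8,0) [heading=0, draw]
  ]
  -- iteration 2/4 --
  FD 13.8: (73.8,0) -> (87.6,0) [heading=0, draw]
  REPEAT 4 [
    -- iteration 1/4 --
    PD: pen down
    FD 11.5: (87.6,0) -> (99.1,0) [heading=0, draw]
    FD 3.5: (99.1,0) -> (102.6,0) [heading=0, draw]
    -- iteration 2/4 --
    PD: pen down
    FD 11.5: (102.6,0) -> (114.1,0) [heading=0, draw]
    FD 3.5: (114.1,0) -> (117.6,0) [heading=0, draw]
    -- iteration 3/4 --
    PD: pen down
    FD 11.5: (117.6,0) -> (129.1,0) [heading=0, draw]
    FD 3.5: (129.1,0) -> (132.6,0) [heading=0, draw]
    -- iteration 4/4 --
    PD: pen down
    FD 11.5: (132.6,0) -> (144.1,0) [heading=0, draw]
    FD 3.5: (144.1,0) -> (147.6,0) [heading=0, draw]
  ]
  -- iteration 3/4 --
  FD 13.8: (147.6,0) -> (161.4,0) [heading=0, draw]
  REPEAT 4 [
    -- iteration 1/4 --
    PD: pen down
    FD 11.5: (161.4,0) -> (172.9,0) [heading=0, draw]
    FD 3.5: (172.9,0) -> (176.4,0) [heading=0, draw]
    -- iteration 2/4 --
    PD: pen down
    FD 11.5: (176.4,0) -> (187.9,0) [heading=0, draw]
    FD 3.5: (187.9,0) -> (191.4,0) [heading=0, draw]
    -- iteration 3/4 --
    PD: pen down
    FD 11.5: (191.4,0) -> (202.9,0) [heading=0, draw]
    FD 3.5: (202.9,0) -> (206.4,0) [heading=0, draw]
    -- iteration 4/4 --
    PD: pen down
    FD 11.5: (206.4,0) -> (217.9,0) [heading=0, draw]
    FD 3.5: (217.9,0) -> (221.4,0) [heading=0, draw]
  ]
  -- iteration 4/4 --
  FD 13.8: (221.4,0) -> (235.2,0) [heading=0, draw]
  REPEAT 4 [
    -- iteration 1/4 --
    PD: pen down
    FD 11.5: (235.2,0) -> (246.7,0) [heading=0, draw]
    FD 3.5: (246.7,0) -> (250.2,0) [heading=0, draw]
    -- iteration 2/4 --
    PD: pen down
    FD 11.5: (250.2,0) -> (261.7,0) [heading=0, draw]
    FD 3.5: (261.7,0) -> (265.2,0) [heading=0, draw]
    -- iteration 3/4 --
    PD: pen down
    FD 11.5: (265.2,0) -> (276.7,0) [heading=0, draw]
    FD 3.5: (276.7,0) -> (280.2,0) [heading=0, draw]
    -- iteration 4/4 --
    PD: pen down
    FD 11.5: (280.2,0) -> (291.7,0) [heading=0, draw]
    FD 3.5: (291.7,0) -> (295.2,0) [heading=0, draw]
  ]
]
Final: pos=(295.2,0), heading=0, 36 segment(s) drawn
Segments drawn: 36

Answer: 36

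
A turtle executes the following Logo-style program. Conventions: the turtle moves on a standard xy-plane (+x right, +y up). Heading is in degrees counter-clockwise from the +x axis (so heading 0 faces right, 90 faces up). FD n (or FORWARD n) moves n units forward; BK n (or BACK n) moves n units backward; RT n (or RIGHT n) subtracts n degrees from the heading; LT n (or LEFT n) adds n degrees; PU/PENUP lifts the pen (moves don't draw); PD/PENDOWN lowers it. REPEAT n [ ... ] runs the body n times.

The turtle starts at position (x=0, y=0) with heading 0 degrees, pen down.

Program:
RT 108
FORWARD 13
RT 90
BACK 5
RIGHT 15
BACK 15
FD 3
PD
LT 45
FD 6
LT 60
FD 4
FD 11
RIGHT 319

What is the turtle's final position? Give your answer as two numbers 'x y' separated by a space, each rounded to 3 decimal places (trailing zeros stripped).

Executing turtle program step by step:
Start: pos=(0,0), heading=0, pen down
RT 108: heading 0 -> 252
FD 13: (0,0) -> (-4.017,-12.364) [heading=252, draw]
RT 90: heading 252 -> 162
BK 5: (-4.017,-12.364) -> (0.738,-13.909) [heading=162, draw]
RT 15: heading 162 -> 147
BK 15: (0.738,-13.909) -> (13.318,-22.078) [heading=147, draw]
FD 3: (13.318,-22.078) -> (10.802,-20.444) [heading=147, draw]
PD: pen down
LT 45: heading 147 -> 192
FD 6: (10.802,-20.444) -> (4.933,-21.692) [heading=192, draw]
LT 60: heading 192 -> 252
FD 4: (4.933,-21.692) -> (3.697,-25.496) [heading=252, draw]
FD 11: (3.697,-25.496) -> (0.298,-35.958) [heading=252, draw]
RT 319: heading 252 -> 293
Final: pos=(0.298,-35.958), heading=293, 7 segment(s) drawn

Answer: 0.298 -35.958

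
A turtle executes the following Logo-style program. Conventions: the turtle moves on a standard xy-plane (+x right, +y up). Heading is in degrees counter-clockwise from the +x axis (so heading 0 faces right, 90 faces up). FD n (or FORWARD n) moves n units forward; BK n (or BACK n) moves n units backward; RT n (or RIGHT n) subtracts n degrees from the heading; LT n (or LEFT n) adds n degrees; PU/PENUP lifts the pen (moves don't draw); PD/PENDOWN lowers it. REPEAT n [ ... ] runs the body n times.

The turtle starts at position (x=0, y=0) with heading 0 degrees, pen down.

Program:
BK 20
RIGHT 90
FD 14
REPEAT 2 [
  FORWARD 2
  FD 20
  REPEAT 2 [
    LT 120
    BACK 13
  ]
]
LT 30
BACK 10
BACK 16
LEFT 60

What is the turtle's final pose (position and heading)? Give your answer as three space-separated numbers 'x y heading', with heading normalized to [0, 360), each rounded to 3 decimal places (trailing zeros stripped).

Answer: -63.311 -54.017 120

Derivation:
Executing turtle program step by step:
Start: pos=(0,0), heading=0, pen down
BK 20: (0,0) -> (-20,0) [heading=0, draw]
RT 90: heading 0 -> 270
FD 14: (-20,0) -> (-20,-14) [heading=270, draw]
REPEAT 2 [
  -- iteration 1/2 --
  FD 2: (-20,-14) -> (-20,-16) [heading=270, draw]
  FD 20: (-20,-16) -> (-20,-36) [heading=270, draw]
  REPEAT 2 [
    -- iteration 1/2 --
    LT 120: heading 270 -> 30
    BK 13: (-20,-36) -> (-31.258,-42.5) [heading=30, draw]
    -- iteration 2/2 --
    LT 120: heading 30 -> 150
    BK 13: (-31.258,-42.5) -> (-20,-49) [heading=150, draw]
  ]
  -- iteration 2/2 --
  FD 2: (-20,-49) -> (-21.732,-48) [heading=150, draw]
  FD 20: (-21.732,-48) -> (-39.053,-38) [heading=150, draw]
  REPEAT 2 [
    -- iteration 1/2 --
    LT 120: heading 150 -> 270
    BK 13: (-39.053,-38) -> (-39.053,-25) [heading=270, draw]
    -- iteration 2/2 --
    LT 120: heading 270 -> 30
    BK 13: (-39.053,-25) -> (-50.311,-31.5) [heading=30, draw]
  ]
]
LT 30: heading 30 -> 60
BK 10: (-50.311,-31.5) -> (-55.311,-40.16) [heading=60, draw]
BK 16: (-55.311,-40.16) -> (-63.311,-54.017) [heading=60, draw]
LT 60: heading 60 -> 120
Final: pos=(-63.311,-54.017), heading=120, 12 segment(s) drawn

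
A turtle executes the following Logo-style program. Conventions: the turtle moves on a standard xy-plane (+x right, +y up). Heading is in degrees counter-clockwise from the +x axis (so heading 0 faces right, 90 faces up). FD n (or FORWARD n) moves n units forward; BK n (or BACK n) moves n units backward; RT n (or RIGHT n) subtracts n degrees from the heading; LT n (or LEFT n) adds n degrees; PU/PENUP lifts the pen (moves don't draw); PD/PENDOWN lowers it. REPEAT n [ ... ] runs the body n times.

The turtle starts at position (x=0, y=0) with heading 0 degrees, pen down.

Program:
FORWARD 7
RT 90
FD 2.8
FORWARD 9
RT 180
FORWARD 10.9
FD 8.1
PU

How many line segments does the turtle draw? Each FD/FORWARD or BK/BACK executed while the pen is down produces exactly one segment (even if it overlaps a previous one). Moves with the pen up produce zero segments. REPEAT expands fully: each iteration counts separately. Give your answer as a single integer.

Executing turtle program step by step:
Start: pos=(0,0), heading=0, pen down
FD 7: (0,0) -> (7,0) [heading=0, draw]
RT 90: heading 0 -> 270
FD 2.8: (7,0) -> (7,-2.8) [heading=270, draw]
FD 9: (7,-2.8) -> (7,-11.8) [heading=270, draw]
RT 180: heading 270 -> 90
FD 10.9: (7,-11.8) -> (7,-0.9) [heading=90, draw]
FD 8.1: (7,-0.9) -> (7,7.2) [heading=90, draw]
PU: pen up
Final: pos=(7,7.2), heading=90, 5 segment(s) drawn
Segments drawn: 5

Answer: 5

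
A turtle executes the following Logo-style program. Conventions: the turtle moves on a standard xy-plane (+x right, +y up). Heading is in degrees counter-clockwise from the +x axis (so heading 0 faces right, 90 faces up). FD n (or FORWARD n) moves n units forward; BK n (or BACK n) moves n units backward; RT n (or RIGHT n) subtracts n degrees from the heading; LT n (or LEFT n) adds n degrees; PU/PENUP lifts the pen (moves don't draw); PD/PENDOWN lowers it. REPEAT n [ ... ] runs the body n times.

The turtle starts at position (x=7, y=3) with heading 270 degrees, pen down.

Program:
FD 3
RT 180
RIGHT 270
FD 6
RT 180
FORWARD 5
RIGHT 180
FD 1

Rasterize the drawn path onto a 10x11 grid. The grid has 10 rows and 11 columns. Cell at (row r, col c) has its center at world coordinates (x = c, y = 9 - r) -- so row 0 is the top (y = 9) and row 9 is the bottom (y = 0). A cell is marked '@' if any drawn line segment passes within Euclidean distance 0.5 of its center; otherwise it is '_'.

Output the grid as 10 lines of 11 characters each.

Answer: ___________
___________
___________
___________
___________
___________
_______@___
_______@___
_______@___
_@@@@@@@___

Derivation:
Segment 0: (7,3) -> (7,0)
Segment 1: (7,0) -> (1,-0)
Segment 2: (1,-0) -> (6,0)
Segment 3: (6,0) -> (5,0)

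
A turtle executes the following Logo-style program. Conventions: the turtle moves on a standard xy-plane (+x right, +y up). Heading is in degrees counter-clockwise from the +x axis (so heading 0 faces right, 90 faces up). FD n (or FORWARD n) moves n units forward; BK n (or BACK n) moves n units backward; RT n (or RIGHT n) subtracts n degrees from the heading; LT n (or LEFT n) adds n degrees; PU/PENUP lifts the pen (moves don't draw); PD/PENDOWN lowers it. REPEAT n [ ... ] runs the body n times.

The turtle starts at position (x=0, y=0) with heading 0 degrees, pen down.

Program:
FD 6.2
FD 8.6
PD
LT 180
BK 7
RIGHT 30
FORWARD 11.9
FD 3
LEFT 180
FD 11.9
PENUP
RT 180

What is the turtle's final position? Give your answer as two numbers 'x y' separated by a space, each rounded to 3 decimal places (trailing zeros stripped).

Answer: 19.202 1.5

Derivation:
Executing turtle program step by step:
Start: pos=(0,0), heading=0, pen down
FD 6.2: (0,0) -> (6.2,0) [heading=0, draw]
FD 8.6: (6.2,0) -> (14.8,0) [heading=0, draw]
PD: pen down
LT 180: heading 0 -> 180
BK 7: (14.8,0) -> (21.8,0) [heading=180, draw]
RT 30: heading 180 -> 150
FD 11.9: (21.8,0) -> (11.494,5.95) [heading=150, draw]
FD 3: (11.494,5.95) -> (8.896,7.45) [heading=150, draw]
LT 180: heading 150 -> 330
FD 11.9: (8.896,7.45) -> (19.202,1.5) [heading=330, draw]
PU: pen up
RT 180: heading 330 -> 150
Final: pos=(19.202,1.5), heading=150, 6 segment(s) drawn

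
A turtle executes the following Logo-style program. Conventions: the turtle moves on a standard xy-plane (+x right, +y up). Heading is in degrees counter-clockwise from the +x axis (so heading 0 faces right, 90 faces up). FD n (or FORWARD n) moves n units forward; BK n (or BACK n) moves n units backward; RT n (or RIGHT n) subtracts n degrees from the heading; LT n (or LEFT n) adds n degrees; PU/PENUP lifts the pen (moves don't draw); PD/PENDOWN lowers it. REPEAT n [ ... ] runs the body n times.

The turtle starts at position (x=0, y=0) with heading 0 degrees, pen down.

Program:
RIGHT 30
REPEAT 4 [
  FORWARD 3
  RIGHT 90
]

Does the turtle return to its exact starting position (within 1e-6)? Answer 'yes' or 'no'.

Answer: yes

Derivation:
Executing turtle program step by step:
Start: pos=(0,0), heading=0, pen down
RT 30: heading 0 -> 330
REPEAT 4 [
  -- iteration 1/4 --
  FD 3: (0,0) -> (2.598,-1.5) [heading=330, draw]
  RT 90: heading 330 -> 240
  -- iteration 2/4 --
  FD 3: (2.598,-1.5) -> (1.098,-4.098) [heading=240, draw]
  RT 90: heading 240 -> 150
  -- iteration 3/4 --
  FD 3: (1.098,-4.098) -> (-1.5,-2.598) [heading=150, draw]
  RT 90: heading 150 -> 60
  -- iteration 4/4 --
  FD 3: (-1.5,-2.598) -> (0,0) [heading=60, draw]
  RT 90: heading 60 -> 330
]
Final: pos=(0,0), heading=330, 4 segment(s) drawn

Start position: (0, 0)
Final position: (0, 0)
Distance = 0; < 1e-6 -> CLOSED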